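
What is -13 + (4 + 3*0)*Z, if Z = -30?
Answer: -133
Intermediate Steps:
-13 + (4 + 3*0)*Z = -13 + (4 + 3*0)*(-30) = -13 + (4 + 0)*(-30) = -13 + 4*(-30) = -13 - 120 = -133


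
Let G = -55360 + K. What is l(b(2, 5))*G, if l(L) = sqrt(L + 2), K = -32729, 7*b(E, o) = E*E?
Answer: -264267*sqrt(14)/7 ≈ -1.4126e+5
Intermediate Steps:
b(E, o) = E**2/7 (b(E, o) = (E*E)/7 = E**2/7)
G = -88089 (G = -55360 - 32729 = -88089)
l(L) = sqrt(2 + L)
l(b(2, 5))*G = sqrt(2 + (1/7)*2**2)*(-88089) = sqrt(2 + (1/7)*4)*(-88089) = sqrt(2 + 4/7)*(-88089) = sqrt(18/7)*(-88089) = (3*sqrt(14)/7)*(-88089) = -264267*sqrt(14)/7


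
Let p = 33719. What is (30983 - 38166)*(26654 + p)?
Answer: -433659259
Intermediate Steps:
(30983 - 38166)*(26654 + p) = (30983 - 38166)*(26654 + 33719) = -7183*60373 = -433659259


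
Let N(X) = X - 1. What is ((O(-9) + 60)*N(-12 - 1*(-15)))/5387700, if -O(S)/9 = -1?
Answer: 23/897950 ≈ 2.5614e-5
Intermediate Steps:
O(S) = 9 (O(S) = -9*(-1) = 9)
N(X) = -1 + X
((O(-9) + 60)*N(-12 - 1*(-15)))/5387700 = ((9 + 60)*(-1 + (-12 - 1*(-15))))/5387700 = (69*(-1 + (-12 + 15)))*(1/5387700) = (69*(-1 + 3))*(1/5387700) = (69*2)*(1/5387700) = 138*(1/5387700) = 23/897950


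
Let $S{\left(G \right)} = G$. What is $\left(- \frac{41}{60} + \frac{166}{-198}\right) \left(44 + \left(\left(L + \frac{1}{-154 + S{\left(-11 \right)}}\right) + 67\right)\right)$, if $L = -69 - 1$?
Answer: $- \frac{5094983}{81675} \approx -62.381$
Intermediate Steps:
$L = -70$
$\left(- \frac{41}{60} + \frac{166}{-198}\right) \left(44 + \left(\left(L + \frac{1}{-154 + S{\left(-11 \right)}}\right) + 67\right)\right) = \left(- \frac{41}{60} + \frac{166}{-198}\right) \left(44 + \left(\left(-70 + \frac{1}{-154 - 11}\right) + 67\right)\right) = \left(\left(-41\right) \frac{1}{60} + 166 \left(- \frac{1}{198}\right)\right) \left(44 + \left(\left(-70 + \frac{1}{-165}\right) + 67\right)\right) = \left(- \frac{41}{60} - \frac{83}{99}\right) \left(44 + \left(\left(-70 - \frac{1}{165}\right) + 67\right)\right) = - \frac{3013 \left(44 + \left(- \frac{11551}{165} + 67\right)\right)}{1980} = - \frac{3013 \left(44 - \frac{496}{165}\right)}{1980} = \left(- \frac{3013}{1980}\right) \frac{6764}{165} = - \frac{5094983}{81675}$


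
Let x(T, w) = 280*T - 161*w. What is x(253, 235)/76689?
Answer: 33005/76689 ≈ 0.43037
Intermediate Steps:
x(T, w) = -161*w + 280*T
x(253, 235)/76689 = (-161*235 + 280*253)/76689 = (-37835 + 70840)*(1/76689) = 33005*(1/76689) = 33005/76689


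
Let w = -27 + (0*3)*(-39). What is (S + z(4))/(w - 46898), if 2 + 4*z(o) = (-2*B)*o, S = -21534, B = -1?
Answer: 8613/18770 ≈ 0.45887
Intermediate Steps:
w = -27 (w = -27 + 0*(-39) = -27 + 0 = -27)
z(o) = -½ + o/2 (z(o) = -½ + ((-2*(-1))*o)/4 = -½ + (2*o)/4 = -½ + o/2)
(S + z(4))/(w - 46898) = (-21534 + (-½ + (½)*4))/(-27 - 46898) = (-21534 + (-½ + 2))/(-46925) = (-21534 + 3/2)*(-1/46925) = -43065/2*(-1/46925) = 8613/18770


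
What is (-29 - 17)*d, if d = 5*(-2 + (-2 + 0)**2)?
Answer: -460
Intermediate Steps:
d = 10 (d = 5*(-2 + (-2)**2) = 5*(-2 + 4) = 5*2 = 10)
(-29 - 17)*d = (-29 - 17)*10 = -46*10 = -460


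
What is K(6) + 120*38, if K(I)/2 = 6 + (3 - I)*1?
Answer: 4566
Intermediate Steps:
K(I) = 18 - 2*I (K(I) = 2*(6 + (3 - I)*1) = 2*(6 + (3 - I)) = 2*(9 - I) = 18 - 2*I)
K(6) + 120*38 = (18 - 2*6) + 120*38 = (18 - 12) + 4560 = 6 + 4560 = 4566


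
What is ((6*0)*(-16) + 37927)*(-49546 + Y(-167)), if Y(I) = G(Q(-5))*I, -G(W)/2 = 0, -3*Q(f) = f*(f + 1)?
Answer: -1879131142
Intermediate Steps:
Q(f) = -f*(1 + f)/3 (Q(f) = -f*(f + 1)/3 = -f*(1 + f)/3)
G(W) = 0 (G(W) = -2*0 = 0)
Y(I) = 0 (Y(I) = 0*I = 0)
((6*0)*(-16) + 37927)*(-49546 + Y(-167)) = ((6*0)*(-16) + 37927)*(-49546 + 0) = (0*(-16) + 37927)*(-49546) = (0 + 37927)*(-49546) = 37927*(-49546) = -1879131142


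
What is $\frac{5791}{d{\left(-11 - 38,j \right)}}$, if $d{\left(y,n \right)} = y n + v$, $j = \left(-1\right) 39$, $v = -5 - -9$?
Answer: $\frac{5791}{1915} \approx 3.024$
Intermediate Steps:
$v = 4$ ($v = -5 + 9 = 4$)
$j = -39$
$d{\left(y,n \right)} = 4 + n y$ ($d{\left(y,n \right)} = y n + 4 = n y + 4 = 4 + n y$)
$\frac{5791}{d{\left(-11 - 38,j \right)}} = \frac{5791}{4 - 39 \left(-11 - 38\right)} = \frac{5791}{4 - -1911} = \frac{5791}{4 + 1911} = \frac{5791}{1915}$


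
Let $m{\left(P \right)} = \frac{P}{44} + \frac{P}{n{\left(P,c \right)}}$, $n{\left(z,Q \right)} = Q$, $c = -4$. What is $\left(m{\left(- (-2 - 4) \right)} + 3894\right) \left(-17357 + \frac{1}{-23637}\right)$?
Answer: $- \frac{5855746742930}{86669} \approx -6.7565 \cdot 10^{7}$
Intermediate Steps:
$m{\left(P \right)} = - \frac{5 P}{22}$ ($m{\left(P \right)} = \frac{P}{44} + \frac{P}{-4} = P \frac{1}{44} + P \left(- \frac{1}{4}\right) = \frac{P}{44} - \frac{P}{4} = - \frac{5 P}{22}$)
$\left(m{\left(- (-2 - 4) \right)} + 3894\right) \left(-17357 + \frac{1}{-23637}\right) = \left(- \frac{5 \left(- (-2 - 4)\right)}{22} + 3894\right) \left(-17357 + \frac{1}{-23637}\right) = \left(- \frac{5 \left(\left(-1\right) \left(-6\right)\right)}{22} + 3894\right) \left(-17357 - \frac{1}{23637}\right) = \left(\left(- \frac{5}{22}\right) 6 + 3894\right) \left(- \frac{410267410}{23637}\right) = \left(- \frac{15}{11} + 3894\right) \left(- \frac{410267410}{23637}\right) = \frac{42819}{11} \left(- \frac{410267410}{23637}\right) = - \frac{5855746742930}{86669}$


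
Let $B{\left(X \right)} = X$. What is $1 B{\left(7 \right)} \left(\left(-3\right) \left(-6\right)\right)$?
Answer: $126$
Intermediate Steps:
$1 B{\left(7 \right)} \left(\left(-3\right) \left(-6\right)\right) = 1 \cdot 7 \left(\left(-3\right) \left(-6\right)\right) = 7 \cdot 18 = 126$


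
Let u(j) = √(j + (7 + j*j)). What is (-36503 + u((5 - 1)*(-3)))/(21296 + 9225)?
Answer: -36503/30521 + √139/30521 ≈ -1.1956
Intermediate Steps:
u(j) = √(7 + j + j²) (u(j) = √(j + (7 + j²)) = √(7 + j + j²))
(-36503 + u((5 - 1)*(-3)))/(21296 + 9225) = (-36503 + √(7 + (5 - 1)*(-3) + ((5 - 1)*(-3))²))/(21296 + 9225) = (-36503 + √(7 + 4*(-3) + (4*(-3))²))/30521 = (-36503 + √(7 - 12 + (-12)²))*(1/30521) = (-36503 + √(7 - 12 + 144))*(1/30521) = (-36503 + √139)*(1/30521) = -36503/30521 + √139/30521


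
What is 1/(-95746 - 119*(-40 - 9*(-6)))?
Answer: -1/97412 ≈ -1.0266e-5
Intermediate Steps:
1/(-95746 - 119*(-40 - 9*(-6))) = 1/(-95746 - 119*(-40 + 54)) = 1/(-95746 - 119*14) = 1/(-95746 - 1666) = 1/(-97412) = -1/97412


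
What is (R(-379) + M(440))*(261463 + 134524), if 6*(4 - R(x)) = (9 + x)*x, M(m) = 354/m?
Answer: -6106962596323/660 ≈ -9.2530e+9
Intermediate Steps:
R(x) = 4 - x*(9 + x)/6 (R(x) = 4 - (9 + x)*x/6 = 4 - x*(9 + x)/6)
(R(-379) + M(440))*(261463 + 134524) = ((4 - 3/2*(-379) - 1/6*(-379)**2) + 354/440)*(261463 + 134524) = ((4 + 1137/2 - 1/6*143641) + 354*(1/440))*395987 = ((4 + 1137/2 - 143641/6) + 177/220)*395987 = (-70103/3 + 177/220)*395987 = -15422129/660*395987 = -6106962596323/660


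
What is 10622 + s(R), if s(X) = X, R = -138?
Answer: 10484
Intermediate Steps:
10622 + s(R) = 10622 - 138 = 10484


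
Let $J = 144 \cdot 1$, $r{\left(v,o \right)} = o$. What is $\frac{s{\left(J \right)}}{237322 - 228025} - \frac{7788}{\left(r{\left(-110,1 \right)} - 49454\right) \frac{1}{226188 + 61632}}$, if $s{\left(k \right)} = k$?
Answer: $\frac{2315513842528}{51084949} \approx 45327.0$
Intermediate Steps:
$J = 144$
$\frac{s{\left(J \right)}}{237322 - 228025} - \frac{7788}{\left(r{\left(-110,1 \right)} - 49454\right) \frac{1}{226188 + 61632}} = \frac{144}{237322 - 228025} - \frac{7788}{\left(1 - 49454\right) \frac{1}{226188 + 61632}} = \frac{144}{9297} - \frac{7788}{\left(-49453\right) \frac{1}{287820}} = 144 \cdot \frac{1}{9297} - \frac{7788}{\left(-49453\right) \frac{1}{287820}} = \frac{16}{1033} - \frac{7788}{- \frac{49453}{287820}} = \frac{16}{1033} - - \frac{2241542160}{49453} = \frac{16}{1033} + \frac{2241542160}{49453} = \frac{2315513842528}{51084949}$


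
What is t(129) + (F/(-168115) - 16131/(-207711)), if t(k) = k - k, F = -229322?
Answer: 16781521669/11639778255 ≈ 1.4417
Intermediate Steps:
t(k) = 0
t(129) + (F/(-168115) - 16131/(-207711)) = 0 + (-229322/(-168115) - 16131/(-207711)) = 0 + (-229322*(-1/168115) - 16131*(-1/207711)) = 0 + (229322/168115 + 5377/69237) = 0 + 16781521669/11639778255 = 16781521669/11639778255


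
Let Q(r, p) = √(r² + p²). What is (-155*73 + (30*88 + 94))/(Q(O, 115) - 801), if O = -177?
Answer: 6873381/597047 + 8581*√44554/597047 ≈ 14.546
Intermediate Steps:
Q(r, p) = √(p² + r²)
(-155*73 + (30*88 + 94))/(Q(O, 115) - 801) = (-155*73 + (30*88 + 94))/(√(115² + (-177)²) - 801) = (-11315 + (2640 + 94))/(√(13225 + 31329) - 801) = (-11315 + 2734)/(√44554 - 801) = -8581/(-801 + √44554)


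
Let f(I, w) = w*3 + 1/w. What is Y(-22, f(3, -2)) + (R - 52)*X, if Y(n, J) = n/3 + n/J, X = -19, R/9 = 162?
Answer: -1042000/39 ≈ -26718.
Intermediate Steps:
R = 1458 (R = 9*162 = 1458)
f(I, w) = 1/w + 3*w (f(I, w) = 3*w + 1/w = 1/w + 3*w)
Y(n, J) = n/3 + n/J (Y(n, J) = n*(⅓) + n/J = n/3 + n/J)
Y(-22, f(3, -2)) + (R - 52)*X = ((⅓)*(-22) - 22/(1/(-2) + 3*(-2))) + (1458 - 52)*(-19) = (-22/3 - 22/(-½ - 6)) + 1406*(-19) = (-22/3 - 22/(-13/2)) - 26714 = (-22/3 - 22*(-2/13)) - 26714 = (-22/3 + 44/13) - 26714 = -154/39 - 26714 = -1042000/39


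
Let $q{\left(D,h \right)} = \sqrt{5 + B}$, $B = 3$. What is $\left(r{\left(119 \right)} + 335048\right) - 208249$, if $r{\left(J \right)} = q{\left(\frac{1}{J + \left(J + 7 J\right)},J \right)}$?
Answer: $126799 + 2 \sqrt{2} \approx 1.268 \cdot 10^{5}$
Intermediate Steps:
$q{\left(D,h \right)} = 2 \sqrt{2}$ ($q{\left(D,h \right)} = \sqrt{5 + 3} = \sqrt{8} = 2 \sqrt{2}$)
$r{\left(J \right)} = 2 \sqrt{2}$
$\left(r{\left(119 \right)} + 335048\right) - 208249 = \left(2 \sqrt{2} + 335048\right) - 208249 = \left(335048 + 2 \sqrt{2}\right) - 208249 = 126799 + 2 \sqrt{2}$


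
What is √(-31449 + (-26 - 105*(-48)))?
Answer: I*√26435 ≈ 162.59*I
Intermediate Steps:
√(-31449 + (-26 - 105*(-48))) = √(-31449 + (-26 + 5040)) = √(-31449 + 5014) = √(-26435) = I*√26435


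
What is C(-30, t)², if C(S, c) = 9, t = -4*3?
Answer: 81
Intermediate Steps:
t = -12
C(-30, t)² = 9² = 81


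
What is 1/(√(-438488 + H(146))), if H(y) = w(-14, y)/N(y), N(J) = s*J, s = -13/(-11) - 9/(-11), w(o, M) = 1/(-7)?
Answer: -2*I*√50888188967/298756491 ≈ -0.0015102*I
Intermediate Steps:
w(o, M) = -⅐
s = 2 (s = -13*(-1/11) - 9*(-1/11) = 13/11 + 9/11 = 2)
N(J) = 2*J
H(y) = -1/(14*y) (H(y) = -1/(2*y)/7 = -1/(14*y))
1/(√(-438488 + H(146))) = 1/(√(-438488 - 1/14/146)) = 1/(√(-438488 - 1/14*1/146)) = 1/(√(-438488 - 1/2044)) = 1/(√(-896269473/2044)) = 1/(3*I*√50888188967/1022) = -2*I*√50888188967/298756491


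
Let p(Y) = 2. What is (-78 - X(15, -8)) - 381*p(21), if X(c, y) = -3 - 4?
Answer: -833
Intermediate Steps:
X(c, y) = -7
(-78 - X(15, -8)) - 381*p(21) = (-78 - 1*(-7)) - 381*2 = (-78 + 7) - 762 = -71 - 762 = -833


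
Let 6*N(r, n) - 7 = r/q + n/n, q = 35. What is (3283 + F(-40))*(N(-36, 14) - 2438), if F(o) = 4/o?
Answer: -1399981762/175 ≈ -7.9999e+6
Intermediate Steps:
N(r, n) = 4/3 + r/210 (N(r, n) = 7/6 + (r/35 + n/n)/6 = 7/6 + (r*(1/35) + 1)/6 = 7/6 + (r/35 + 1)/6 = 7/6 + (1 + r/35)/6 = 7/6 + (⅙ + r/210) = 4/3 + r/210)
(3283 + F(-40))*(N(-36, 14) - 2438) = (3283 + 4/(-40))*((4/3 + (1/210)*(-36)) - 2438) = (3283 + 4*(-1/40))*((4/3 - 6/35) - 2438) = (3283 - ⅒)*(122/105 - 2438) = (32829/10)*(-255868/105) = -1399981762/175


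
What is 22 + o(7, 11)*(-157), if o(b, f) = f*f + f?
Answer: -20702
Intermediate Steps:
o(b, f) = f + f**2 (o(b, f) = f**2 + f = f + f**2)
22 + o(7, 11)*(-157) = 22 + (11*(1 + 11))*(-157) = 22 + (11*12)*(-157) = 22 + 132*(-157) = 22 - 20724 = -20702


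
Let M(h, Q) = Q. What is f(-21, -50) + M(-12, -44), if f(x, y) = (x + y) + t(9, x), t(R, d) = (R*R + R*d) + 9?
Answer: -214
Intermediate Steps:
t(R, d) = 9 + R**2 + R*d (t(R, d) = (R**2 + R*d) + 9 = 9 + R**2 + R*d)
f(x, y) = 90 + y + 10*x (f(x, y) = (x + y) + (9 + 9**2 + 9*x) = (x + y) + (9 + 81 + 9*x) = (x + y) + (90 + 9*x) = 90 + y + 10*x)
f(-21, -50) + M(-12, -44) = (90 - 50 + 10*(-21)) - 44 = (90 - 50 - 210) - 44 = -170 - 44 = -214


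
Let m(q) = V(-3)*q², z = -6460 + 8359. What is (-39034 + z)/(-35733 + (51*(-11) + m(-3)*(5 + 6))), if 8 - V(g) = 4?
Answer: 37135/35898 ≈ 1.0345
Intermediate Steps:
V(g) = 4 (V(g) = 8 - 1*4 = 8 - 4 = 4)
z = 1899
m(q) = 4*q²
(-39034 + z)/(-35733 + (51*(-11) + m(-3)*(5 + 6))) = (-39034 + 1899)/(-35733 + (51*(-11) + (4*(-3)²)*(5 + 6))) = -37135/(-35733 + (-561 + (4*9)*11)) = -37135/(-35733 + (-561 + 36*11)) = -37135/(-35733 + (-561 + 396)) = -37135/(-35733 - 165) = -37135/(-35898) = -37135*(-1/35898) = 37135/35898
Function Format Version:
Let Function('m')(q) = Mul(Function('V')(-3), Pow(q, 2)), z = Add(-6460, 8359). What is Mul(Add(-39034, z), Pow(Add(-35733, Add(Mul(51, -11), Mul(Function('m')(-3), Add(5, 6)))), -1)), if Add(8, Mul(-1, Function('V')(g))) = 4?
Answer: Rational(37135, 35898) ≈ 1.0345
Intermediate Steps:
Function('V')(g) = 4 (Function('V')(g) = Add(8, Mul(-1, 4)) = Add(8, -4) = 4)
z = 1899
Function('m')(q) = Mul(4, Pow(q, 2))
Mul(Add(-39034, z), Pow(Add(-35733, Add(Mul(51, -11), Mul(Function('m')(-3), Add(5, 6)))), -1)) = Mul(Add(-39034, 1899), Pow(Add(-35733, Add(Mul(51, -11), Mul(Mul(4, Pow(-3, 2)), Add(5, 6)))), -1)) = Mul(-37135, Pow(Add(-35733, Add(-561, Mul(Mul(4, 9), 11))), -1)) = Mul(-37135, Pow(Add(-35733, Add(-561, Mul(36, 11))), -1)) = Mul(-37135, Pow(Add(-35733, Add(-561, 396)), -1)) = Mul(-37135, Pow(Add(-35733, -165), -1)) = Mul(-37135, Pow(-35898, -1)) = Mul(-37135, Rational(-1, 35898)) = Rational(37135, 35898)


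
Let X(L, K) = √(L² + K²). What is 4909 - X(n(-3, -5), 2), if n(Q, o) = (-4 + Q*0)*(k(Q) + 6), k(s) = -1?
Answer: 4909 - 2*√101 ≈ 4888.9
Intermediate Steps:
n(Q, o) = -20 (n(Q, o) = (-4 + Q*0)*(-1 + 6) = (-4 + 0)*5 = -4*5 = -20)
X(L, K) = √(K² + L²)
4909 - X(n(-3, -5), 2) = 4909 - √(2² + (-20)²) = 4909 - √(4 + 400) = 4909 - √404 = 4909 - 2*√101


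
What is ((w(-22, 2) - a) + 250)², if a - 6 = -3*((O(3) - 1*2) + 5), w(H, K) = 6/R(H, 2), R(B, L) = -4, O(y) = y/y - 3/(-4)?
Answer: 1054729/16 ≈ 65921.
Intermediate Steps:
O(y) = 7/4 (O(y) = 1 - 3*(-¼) = 1 + ¾ = 7/4)
w(H, K) = -3/2 (w(H, K) = 6/(-4) = 6*(-¼) = -3/2)
a = -33/4 (a = 6 - 3*((7/4 - 1*2) + 5) = 6 - 3*((7/4 - 2) + 5) = 6 - 3*(-¼ + 5) = 6 - 3*19/4 = 6 - 57/4 = -33/4 ≈ -8.2500)
((w(-22, 2) - a) + 250)² = ((-3/2 - 1*(-33/4)) + 250)² = ((-3/2 + 33/4) + 250)² = (27/4 + 250)² = (1027/4)² = 1054729/16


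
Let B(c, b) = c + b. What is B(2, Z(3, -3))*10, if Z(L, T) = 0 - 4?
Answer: -20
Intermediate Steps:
Z(L, T) = -4
B(c, b) = b + c
B(2, Z(3, -3))*10 = (-4 + 2)*10 = -2*10 = -20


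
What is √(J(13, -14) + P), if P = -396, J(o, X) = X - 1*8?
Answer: I*√418 ≈ 20.445*I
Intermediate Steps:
J(o, X) = -8 + X (J(o, X) = X - 8 = -8 + X)
√(J(13, -14) + P) = √((-8 - 14) - 396) = √(-22 - 396) = √(-418) = I*√418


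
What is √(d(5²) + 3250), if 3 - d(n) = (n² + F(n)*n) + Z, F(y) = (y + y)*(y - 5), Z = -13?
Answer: I*√22359 ≈ 149.53*I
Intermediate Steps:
F(y) = 2*y*(-5 + y) (F(y) = (2*y)*(-5 + y) = 2*y*(-5 + y))
d(n) = 16 - n² - 2*n²*(-5 + n) (d(n) = 3 - ((n² + (2*n*(-5 + n))*n) - 13) = 3 - ((n² + 2*n²*(-5 + n)) - 13) = 3 - (-13 + n² + 2*n²*(-5 + n)) = 3 + (13 - n² - 2*n²*(-5 + n)) = 16 - n² - 2*n²*(-5 + n))
√(d(5²) + 3250) = √((16 - 2*(5²)³ + 9*(5²)²) + 3250) = √((16 - 2*25³ + 9*25²) + 3250) = √((16 - 2*15625 + 9*625) + 3250) = √((16 - 31250 + 5625) + 3250) = √(-25609 + 3250) = √(-22359) = I*√22359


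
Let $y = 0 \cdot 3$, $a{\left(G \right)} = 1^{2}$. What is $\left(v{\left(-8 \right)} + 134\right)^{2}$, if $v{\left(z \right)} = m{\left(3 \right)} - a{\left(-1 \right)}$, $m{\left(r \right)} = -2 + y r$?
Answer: $17161$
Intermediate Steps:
$a{\left(G \right)} = 1$
$y = 0$
$m{\left(r \right)} = -2$ ($m{\left(r \right)} = -2 + 0 r = -2 + 0 = -2$)
$v{\left(z \right)} = -3$ ($v{\left(z \right)} = -2 - 1 = -3$)
$\left(v{\left(-8 \right)} + 134\right)^{2} = \left(-3 + 134\right)^{2} = 131^{2} = 17161$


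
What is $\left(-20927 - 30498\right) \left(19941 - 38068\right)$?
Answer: $932180975$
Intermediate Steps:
$\left(-20927 - 30498\right) \left(19941 - 38068\right) = \left(-51425\right) \left(-18127\right) = 932180975$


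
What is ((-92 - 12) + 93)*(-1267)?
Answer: 13937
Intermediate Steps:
((-92 - 12) + 93)*(-1267) = (-104 + 93)*(-1267) = -11*(-1267) = 13937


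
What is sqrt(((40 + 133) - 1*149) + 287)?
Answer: sqrt(311) ≈ 17.635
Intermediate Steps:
sqrt(((40 + 133) - 1*149) + 287) = sqrt((173 - 149) + 287) = sqrt(24 + 287) = sqrt(311)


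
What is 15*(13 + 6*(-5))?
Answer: -255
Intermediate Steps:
15*(13 + 6*(-5)) = 15*(13 - 30) = 15*(-17) = -255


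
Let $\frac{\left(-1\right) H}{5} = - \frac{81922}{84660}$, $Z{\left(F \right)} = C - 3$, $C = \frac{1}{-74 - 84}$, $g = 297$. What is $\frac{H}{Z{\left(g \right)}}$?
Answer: $- \frac{3235919}{2010675} \approx -1.6094$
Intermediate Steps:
$C = - \frac{1}{158}$ ($C = \frac{1}{-158} = - \frac{1}{158} \approx -0.0063291$)
$Z{\left(F \right)} = - \frac{475}{158}$ ($Z{\left(F \right)} = - \frac{1}{158} - 3 = - \frac{475}{158}$)
$H = \frac{40961}{8466}$ ($H = - 5 \left(- \frac{81922}{84660}\right) = - 5 \left(\left(-81922\right) \frac{1}{84660}\right) = \left(-5\right) \left(- \frac{40961}{42330}\right) = \frac{40961}{8466} \approx 4.8383$)
$\frac{H}{Z{\left(g \right)}} = \frac{40961}{8466 \left(- \frac{475}{158}\right)} = \frac{40961}{8466} \left(- \frac{158}{475}\right) = - \frac{3235919}{2010675}$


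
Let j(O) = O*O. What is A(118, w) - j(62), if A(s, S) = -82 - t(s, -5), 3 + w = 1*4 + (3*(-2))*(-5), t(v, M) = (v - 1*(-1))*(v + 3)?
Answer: -18325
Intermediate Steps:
t(v, M) = (1 + v)*(3 + v) (t(v, M) = (v + 1)*(3 + v) = (1 + v)*(3 + v))
j(O) = O²
w = 31 (w = -3 + (1*4 + (3*(-2))*(-5)) = -3 + (4 - 6*(-5)) = -3 + (4 + 30) = -3 + 34 = 31)
A(s, S) = -85 - s² - 4*s (A(s, S) = -82 - (3 + s² + 4*s) = -82 + (-3 - s² - 4*s) = -85 - s² - 4*s)
A(118, w) - j(62) = (-85 - 1*118² - 4*118) - 1*62² = (-85 - 1*13924 - 472) - 1*3844 = (-85 - 13924 - 472) - 3844 = -14481 - 3844 = -18325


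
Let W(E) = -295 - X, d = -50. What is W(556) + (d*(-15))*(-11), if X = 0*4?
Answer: -8545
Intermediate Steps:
X = 0
W(E) = -295 (W(E) = -295 - 1*0 = -295 + 0 = -295)
W(556) + (d*(-15))*(-11) = -295 - 50*(-15)*(-11) = -295 + 750*(-11) = -295 - 8250 = -8545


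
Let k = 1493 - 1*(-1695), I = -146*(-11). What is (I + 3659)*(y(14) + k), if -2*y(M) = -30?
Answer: 16863795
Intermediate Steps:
y(M) = 15 (y(M) = -½*(-30) = 15)
I = 1606
k = 3188 (k = 1493 + 1695 = 3188)
(I + 3659)*(y(14) + k) = (1606 + 3659)*(15 + 3188) = 5265*3203 = 16863795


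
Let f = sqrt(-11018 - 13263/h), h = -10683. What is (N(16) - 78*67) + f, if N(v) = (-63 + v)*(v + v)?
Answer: -6730 + I*sqrt(139700440797)/3561 ≈ -6730.0 + 104.96*I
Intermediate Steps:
N(v) = 2*v*(-63 + v) (N(v) = (-63 + v)*(2*v) = 2*v*(-63 + v))
f = I*sqrt(139700440797)/3561 (f = sqrt(-11018 - 13263/(-10683)) = sqrt(-11018 - 13263*(-1/10683)) = sqrt(-11018 + 4421/3561) = sqrt(-39230677/3561) = I*sqrt(139700440797)/3561 ≈ 104.96*I)
(N(16) - 78*67) + f = (2*16*(-63 + 16) - 78*67) + I*sqrt(139700440797)/3561 = (2*16*(-47) - 5226) + I*sqrt(139700440797)/3561 = (-1504 - 5226) + I*sqrt(139700440797)/3561 = -6730 + I*sqrt(139700440797)/3561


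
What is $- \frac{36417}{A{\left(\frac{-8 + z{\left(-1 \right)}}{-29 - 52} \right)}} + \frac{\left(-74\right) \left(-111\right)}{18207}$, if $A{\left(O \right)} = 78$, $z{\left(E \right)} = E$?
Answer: $- \frac{73600403}{157794} \approx -466.43$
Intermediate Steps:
$- \frac{36417}{A{\left(\frac{-8 + z{\left(-1 \right)}}{-29 - 52} \right)}} + \frac{\left(-74\right) \left(-111\right)}{18207} = - \frac{36417}{78} + \frac{\left(-74\right) \left(-111\right)}{18207} = \left(-36417\right) \frac{1}{78} + 8214 \cdot \frac{1}{18207} = - \frac{12139}{26} + \frac{2738}{6069} = - \frac{73600403}{157794}$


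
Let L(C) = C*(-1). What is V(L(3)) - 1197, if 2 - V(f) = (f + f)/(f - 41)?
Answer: -26293/22 ≈ -1195.1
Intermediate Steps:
L(C) = -C
V(f) = 2 - 2*f/(-41 + f) (V(f) = 2 - (f + f)/(f - 41) = 2 - 2*f/(-41 + f))
V(L(3)) - 1197 = -82/(-41 - 1*3) - 1197 = -82/(-41 - 3) - 1197 = -82/(-44) - 1197 = -82*(-1/44) - 1197 = 41/22 - 1197 = -26293/22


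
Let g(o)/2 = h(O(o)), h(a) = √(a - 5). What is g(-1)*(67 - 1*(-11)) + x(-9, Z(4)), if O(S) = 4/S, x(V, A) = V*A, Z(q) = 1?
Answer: -9 + 468*I ≈ -9.0 + 468.0*I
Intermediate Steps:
x(V, A) = A*V
h(a) = √(-5 + a)
g(o) = 2*√(-5 + 4/o)
g(-1)*(67 - 1*(-11)) + x(-9, Z(4)) = (2*√(-5 + 4/(-1)))*(67 - 1*(-11)) + 1*(-9) = (2*√(-5 + 4*(-1)))*(67 + 11) - 9 = (2*√(-5 - 4))*78 - 9 = (2*√(-9))*78 - 9 = (2*(3*I))*78 - 9 = (6*I)*78 - 9 = 468*I - 9 = -9 + 468*I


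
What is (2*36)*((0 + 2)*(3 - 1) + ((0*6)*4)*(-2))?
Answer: 288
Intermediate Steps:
(2*36)*((0 + 2)*(3 - 1) + ((0*6)*4)*(-2)) = 72*(2*2 + (0*4)*(-2)) = 72*(4 + 0*(-2)) = 72*(4 + 0) = 72*4 = 288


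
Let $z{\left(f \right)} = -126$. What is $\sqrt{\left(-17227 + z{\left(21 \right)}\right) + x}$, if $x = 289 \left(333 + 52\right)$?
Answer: $2 \sqrt{23478} \approx 306.45$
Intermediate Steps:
$x = 111265$ ($x = 289 \cdot 385 = 111265$)
$\sqrt{\left(-17227 + z{\left(21 \right)}\right) + x} = \sqrt{\left(-17227 - 126\right) + 111265} = \sqrt{-17353 + 111265} = \sqrt{93912} = 2 \sqrt{23478}$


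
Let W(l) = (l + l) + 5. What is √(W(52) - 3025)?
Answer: 54*I ≈ 54.0*I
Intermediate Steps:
W(l) = 5 + 2*l (W(l) = 2*l + 5 = 5 + 2*l)
√(W(52) - 3025) = √((5 + 2*52) - 3025) = √((5 + 104) - 3025) = √(109 - 3025) = √(-2916) = 54*I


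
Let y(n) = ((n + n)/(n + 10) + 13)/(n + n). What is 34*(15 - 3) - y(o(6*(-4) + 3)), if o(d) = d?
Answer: 188681/462 ≈ 408.40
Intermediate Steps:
y(n) = (13 + 2*n/(10 + n))/(2*n) (y(n) = ((2*n)/(10 + n) + 13)/((2*n)) = (2*n/(10 + n) + 13)*(1/(2*n)) = (13 + 2*n/(10 + n))*(1/(2*n)) = (13 + 2*n/(10 + n))/(2*n))
34*(15 - 3) - y(o(6*(-4) + 3)) = 34*(15 - 3) - 5*(26 + 3*(6*(-4) + 3))/(2*(6*(-4) + 3)*(10 + (6*(-4) + 3))) = 34*12 - 5*(26 + 3*(-24 + 3))/(2*(-24 + 3)*(10 + (-24 + 3))) = 408 - 5*(26 + 3*(-21))/(2*(-21)*(10 - 21)) = 408 - 5*(-1)*(26 - 63)/(2*21*(-11)) = 408 - 5*(-1)*(-1)*(-37)/(2*21*11) = 408 - 1*(-185/462) = 408 + 185/462 = 188681/462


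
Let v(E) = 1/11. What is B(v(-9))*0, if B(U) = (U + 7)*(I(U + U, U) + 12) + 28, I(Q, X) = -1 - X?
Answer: 0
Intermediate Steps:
v(E) = 1/11
B(U) = 28 + (7 + U)*(11 - U) (B(U) = (U + 7)*((-1 - U) + 12) + 28 = (7 + U)*(11 - U) + 28 = 28 + (7 + U)*(11 - U))
B(v(-9))*0 = (105 - (1/11)**2 + 4*(1/11))*0 = (105 - 1*1/121 + 4/11)*0 = (105 - 1/121 + 4/11)*0 = (12748/121)*0 = 0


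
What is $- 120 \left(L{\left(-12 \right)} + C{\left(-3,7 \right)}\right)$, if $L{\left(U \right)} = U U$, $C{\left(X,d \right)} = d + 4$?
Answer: $-18600$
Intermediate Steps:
$C{\left(X,d \right)} = 4 + d$
$L{\left(U \right)} = U^{2}$
$- 120 \left(L{\left(-12 \right)} + C{\left(-3,7 \right)}\right) = - 120 \left(\left(-12\right)^{2} + \left(4 + 7\right)\right) = - 120 \left(144 + 11\right) = \left(-120\right) 155 = -18600$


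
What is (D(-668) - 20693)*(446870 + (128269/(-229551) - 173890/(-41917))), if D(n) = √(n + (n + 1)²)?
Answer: -88976952710826332851/9622089267 + 4299857570716007*√444221/9622089267 ≈ -8.9493e+9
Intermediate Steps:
D(n) = √(n + (1 + n)²)
(D(-668) - 20693)*(446870 + (128269/(-229551) - 173890/(-41917))) = (√(-668 + (1 - 668)²) - 20693)*(446870 + (128269/(-229551) - 173890/(-41917))) = (√(-668 + (-667)²) - 20693)*(446870 + (128269*(-1/229551) - 173890*(-1/41917))) = (√(-668 + 444889) - 20693)*(446870 + (-128269/229551 + 173890/41917)) = (√444221 - 20693)*(446870 + 34539971717/9622089267) = (-20693 + √444221)*(4299857570716007/9622089267) = -88976952710826332851/9622089267 + 4299857570716007*√444221/9622089267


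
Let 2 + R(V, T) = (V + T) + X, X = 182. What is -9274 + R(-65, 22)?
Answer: -9137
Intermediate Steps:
R(V, T) = 180 + T + V (R(V, T) = -2 + ((V + T) + 182) = -2 + ((T + V) + 182) = -2 + (182 + T + V) = 180 + T + V)
-9274 + R(-65, 22) = -9274 + (180 + 22 - 65) = -9274 + 137 = -9137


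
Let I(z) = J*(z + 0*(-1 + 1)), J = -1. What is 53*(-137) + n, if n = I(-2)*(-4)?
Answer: -7269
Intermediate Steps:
I(z) = -z (I(z) = -(z + 0*(-1 + 1)) = -(z + 0*0) = -(z + 0) = -z)
n = -8 (n = -1*(-2)*(-4) = 2*(-4) = -8)
53*(-137) + n = 53*(-137) - 8 = -7261 - 8 = -7269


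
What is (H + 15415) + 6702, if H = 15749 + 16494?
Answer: 54360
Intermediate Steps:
H = 32243
(H + 15415) + 6702 = (32243 + 15415) + 6702 = 47658 + 6702 = 54360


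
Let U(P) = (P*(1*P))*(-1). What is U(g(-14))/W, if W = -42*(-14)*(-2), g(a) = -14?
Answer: ⅙ ≈ 0.16667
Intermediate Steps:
U(P) = -P² (U(P) = (P*P)*(-1) = P²*(-1) = -P²)
W = -1176 (W = 588*(-2) = -1176)
U(g(-14))/W = -1*(-14)²/(-1176) = -1*196*(-1/1176) = -196*(-1/1176) = ⅙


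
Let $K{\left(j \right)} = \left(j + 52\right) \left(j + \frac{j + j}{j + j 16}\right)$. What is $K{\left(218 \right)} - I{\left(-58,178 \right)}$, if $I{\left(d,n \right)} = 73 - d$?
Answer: $\frac{998933}{17} \approx 58761.0$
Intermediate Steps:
$K{\left(j \right)} = \left(52 + j\right) \left(\frac{2}{17} + j\right)$ ($K{\left(j \right)} = \left(52 + j\right) \left(j + \frac{2 j}{j + 16 j}\right) = \left(52 + j\right) \left(j + \frac{2 j}{17 j}\right) = \left(52 + j\right) \left(j + 2 j \frac{1}{17 j}\right) = \left(52 + j\right) \left(j + \frac{2}{17}\right) = \left(52 + j\right) \left(\frac{2}{17} + j\right)$)
$K{\left(218 \right)} - I{\left(-58,178 \right)} = \left(\frac{104}{17} + 218^{2} + \frac{886}{17} \cdot 218\right) - \left(73 - -58\right) = \left(\frac{104}{17} + 47524 + \frac{193148}{17}\right) - \left(73 + 58\right) = \frac{1001160}{17} - 131 = \frac{998933}{17}$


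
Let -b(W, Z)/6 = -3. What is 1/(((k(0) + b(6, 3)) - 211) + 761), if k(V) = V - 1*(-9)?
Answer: 1/577 ≈ 0.0017331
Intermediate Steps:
k(V) = 9 + V (k(V) = V + 9 = 9 + V)
b(W, Z) = 18 (b(W, Z) = -6*(-3) = 18)
1/(((k(0) + b(6, 3)) - 211) + 761) = 1/((((9 + 0) + 18) - 211) + 761) = 1/(((9 + 18) - 211) + 761) = 1/((27 - 211) + 761) = 1/(-184 + 761) = 1/577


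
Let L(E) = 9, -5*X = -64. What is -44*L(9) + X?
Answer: -1916/5 ≈ -383.20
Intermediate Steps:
X = 64/5 (X = -⅕*(-64) = 64/5 ≈ 12.800)
-44*L(9) + X = -44*9 + 64/5 = -396 + 64/5 = -1916/5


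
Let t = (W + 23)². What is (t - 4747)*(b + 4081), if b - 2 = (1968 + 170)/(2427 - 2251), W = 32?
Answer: -310281153/44 ≈ -7.0518e+6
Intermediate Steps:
b = 1245/88 (b = 2 + (1968 + 170)/(2427 - 2251) = 2 + 2138/176 = 2 + 2138*(1/176) = 2 + 1069/88 = 1245/88 ≈ 14.148)
t = 3025 (t = (32 + 23)² = 55² = 3025)
(t - 4747)*(b + 4081) = (3025 - 4747)*(1245/88 + 4081) = -1722*360373/88 = -310281153/44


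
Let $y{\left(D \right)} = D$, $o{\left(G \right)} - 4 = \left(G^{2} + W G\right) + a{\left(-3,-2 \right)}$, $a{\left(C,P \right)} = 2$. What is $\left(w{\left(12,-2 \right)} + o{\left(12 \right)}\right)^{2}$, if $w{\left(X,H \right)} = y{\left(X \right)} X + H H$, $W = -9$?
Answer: $36100$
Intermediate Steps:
$o{\left(G \right)} = 6 + G^{2} - 9 G$ ($o{\left(G \right)} = 4 + \left(\left(G^{2} - 9 G\right) + 2\right) = 4 + \left(2 + G^{2} - 9 G\right) = 6 + G^{2} - 9 G$)
$w{\left(X,H \right)} = H^{2} + X^{2}$ ($w{\left(X,H \right)} = X X + H H = X^{2} + H^{2} = H^{2} + X^{2}$)
$\left(w{\left(12,-2 \right)} + o{\left(12 \right)}\right)^{2} = \left(\left(\left(-2\right)^{2} + 12^{2}\right) + \left(6 + 12^{2} - 108\right)\right)^{2} = \left(\left(4 + 144\right) + \left(6 + 144 - 108\right)\right)^{2} = \left(148 + 42\right)^{2} = 190^{2} = 36100$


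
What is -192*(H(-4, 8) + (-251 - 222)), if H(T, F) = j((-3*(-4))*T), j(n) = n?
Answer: 100032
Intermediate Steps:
H(T, F) = 12*T (H(T, F) = (-3*(-4))*T = 12*T)
-192*(H(-4, 8) + (-251 - 222)) = -192*(12*(-4) + (-251 - 222)) = -192*(-48 - 473) = -192*(-521) = -1*(-100032) = 100032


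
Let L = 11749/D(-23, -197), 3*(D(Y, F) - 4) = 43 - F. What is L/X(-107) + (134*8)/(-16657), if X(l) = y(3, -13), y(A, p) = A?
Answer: 195432949/4197564 ≈ 46.559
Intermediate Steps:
X(l) = 3
D(Y, F) = 55/3 - F/3 (D(Y, F) = 4 + (43 - F)/3 = 4 + (43/3 - F/3) = 55/3 - F/3)
L = 11749/84 (L = 11749/(55/3 - ⅓*(-197)) = 11749/(55/3 + 197/3) = 11749/84 ≈ 139.87)
L/X(-107) + (134*8)/(-16657) = (11749/84)/3 + (134*8)/(-16657) = (11749/84)*(⅓) + 1072*(-1/16657) = 11749/252 - 1072/16657 = 195432949/4197564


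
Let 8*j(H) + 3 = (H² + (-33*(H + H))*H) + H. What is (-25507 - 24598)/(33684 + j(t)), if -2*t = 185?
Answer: 1603360/1147119 ≈ 1.3977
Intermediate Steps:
t = -185/2 (t = -½*185 = -185/2 ≈ -92.500)
j(H) = -3/8 - 65*H²/8 + H/8 (j(H) = -3/8 + ((H² + (-33*(H + H))*H) + H)/8 = -3/8 + ((H² + (-66*H)*H) + H)/8 = -3/8 + ((H² - 66*H²) + H)/8 = -3/8 + (-65*H² + H)/8 = -3/8 + (H - 65*H²)/8 = -3/8 + (-65*H²/8 + H/8) = -3/8 - 65*H²/8 + H/8)
(-25507 - 24598)/(33684 + j(t)) = (-25507 - 24598)/(33684 + (-3/8 - 65*(-185/2)²/8 + (⅛)*(-185/2))) = -50105/(33684 + (-3/8 - 65/8*34225/4 - 185/16)) = -50105/(33684 + (-3/8 - 2224625/32 - 185/16)) = -50105/(33684 - 2225007/32) = -50105/(-1147119/32) = -50105*(-32/1147119) = 1603360/1147119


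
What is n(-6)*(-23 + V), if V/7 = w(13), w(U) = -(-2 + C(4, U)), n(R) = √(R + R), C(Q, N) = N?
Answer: -200*I*√3 ≈ -346.41*I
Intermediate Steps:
n(R) = √2*√R (n(R) = √(2*R) = √2*√R)
w(U) = 2 - U (w(U) = -(-2 + U) = 2 - U)
V = -77 (V = 7*(2 - 1*13) = 7*(2 - 13) = 7*(-11) = -77)
n(-6)*(-23 + V) = (√2*√(-6))*(-23 - 77) = (√2*(I*√6))*(-100) = (2*I*√3)*(-100) = -200*I*√3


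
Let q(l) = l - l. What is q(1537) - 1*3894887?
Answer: -3894887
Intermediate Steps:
q(l) = 0
q(1537) - 1*3894887 = 0 - 1*3894887 = 0 - 3894887 = -3894887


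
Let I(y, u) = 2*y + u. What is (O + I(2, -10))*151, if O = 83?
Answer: 11627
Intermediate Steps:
I(y, u) = u + 2*y
(O + I(2, -10))*151 = (83 + (-10 + 2*2))*151 = (83 + (-10 + 4))*151 = (83 - 6)*151 = 77*151 = 11627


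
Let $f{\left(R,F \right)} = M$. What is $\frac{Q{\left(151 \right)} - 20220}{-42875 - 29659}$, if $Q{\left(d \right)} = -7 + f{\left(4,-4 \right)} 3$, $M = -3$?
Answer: $\frac{10118}{36267} \approx 0.27899$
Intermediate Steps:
$f{\left(R,F \right)} = -3$
$Q{\left(d \right)} = -16$ ($Q{\left(d \right)} = -7 - 9 = -16$)
$\frac{Q{\left(151 \right)} - 20220}{-42875 - 29659} = \frac{-16 - 20220}{-42875 - 29659} = - \frac{20236}{-72534} = \left(-20236\right) \left(- \frac{1}{72534}\right) = \frac{10118}{36267}$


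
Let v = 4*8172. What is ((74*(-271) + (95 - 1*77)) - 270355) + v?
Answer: -257703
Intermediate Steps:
v = 32688
((74*(-271) + (95 - 1*77)) - 270355) + v = ((74*(-271) + (95 - 1*77)) - 270355) + 32688 = ((-20054 + (95 - 77)) - 270355) + 32688 = ((-20054 + 18) - 270355) + 32688 = (-20036 - 270355) + 32688 = -290391 + 32688 = -257703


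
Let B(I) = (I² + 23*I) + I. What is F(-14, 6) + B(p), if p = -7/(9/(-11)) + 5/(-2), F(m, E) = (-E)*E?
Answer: 47305/324 ≈ 146.00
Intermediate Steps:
F(m, E) = -E²
p = 109/18 (p = -7/(9*(-1/11)) + 5*(-½) = -7/(-9/11) - 5/2 = -7*(-11/9) - 5/2 = 77/9 - 5/2 = 109/18 ≈ 6.0556)
B(I) = I² + 24*I
F(-14, 6) + B(p) = -1*6² + 109*(24 + 109/18)/18 = -1*36 + (109/18)*(541/18) = -36 + 58969/324 = 47305/324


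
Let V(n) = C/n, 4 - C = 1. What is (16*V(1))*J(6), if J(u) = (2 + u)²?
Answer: 3072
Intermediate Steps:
C = 3 (C = 4 - 1*1 = 4 - 1 = 3)
V(n) = 3/n
(16*V(1))*J(6) = (16*(3/1))*(2 + 6)² = (16*(3*1))*8² = (16*3)*64 = 48*64 = 3072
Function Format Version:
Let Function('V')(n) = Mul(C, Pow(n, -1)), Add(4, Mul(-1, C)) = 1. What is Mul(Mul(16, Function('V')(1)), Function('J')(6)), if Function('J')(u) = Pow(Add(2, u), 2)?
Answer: 3072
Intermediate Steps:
C = 3 (C = Add(4, Mul(-1, 1)) = Add(4, -1) = 3)
Function('V')(n) = Mul(3, Pow(n, -1))
Mul(Mul(16, Function('V')(1)), Function('J')(6)) = Mul(Mul(16, Mul(3, Pow(1, -1))), Pow(Add(2, 6), 2)) = Mul(Mul(16, Mul(3, 1)), Pow(8, 2)) = Mul(Mul(16, 3), 64) = Mul(48, 64) = 3072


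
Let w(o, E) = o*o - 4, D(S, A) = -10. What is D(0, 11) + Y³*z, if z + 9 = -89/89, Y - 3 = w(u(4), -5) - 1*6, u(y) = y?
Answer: -7300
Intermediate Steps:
w(o, E) = -4 + o² (w(o, E) = o² - 4 = -4 + o²)
Y = 9 (Y = 3 + ((-4 + 4²) - 1*6) = 3 + ((-4 + 16) - 6) = 3 + (12 - 6) = 3 + 6 = 9)
z = -10 (z = -9 - 89/89 = -9 - 89*1/89 = -9 - 1 = -10)
D(0, 11) + Y³*z = -10 + 9³*(-10) = -10 + 729*(-10) = -10 - 7290 = -7300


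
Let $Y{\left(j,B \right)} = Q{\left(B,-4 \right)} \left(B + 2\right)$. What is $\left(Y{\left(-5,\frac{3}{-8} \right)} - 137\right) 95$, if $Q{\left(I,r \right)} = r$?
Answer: $- \frac{27265}{2} \approx -13633.0$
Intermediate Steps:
$Y{\left(j,B \right)} = -8 - 4 B$ ($Y{\left(j,B \right)} = - 4 \left(B + 2\right) = - 4 \left(2 + B\right) = -8 - 4 B$)
$\left(Y{\left(-5,\frac{3}{-8} \right)} - 137\right) 95 = \left(\left(-8 - 4 \frac{3}{-8}\right) - 137\right) 95 = \left(\left(-8 - 4 \cdot 3 \left(- \frac{1}{8}\right)\right) - 137\right) 95 = \left(\left(-8 - - \frac{3}{2}\right) - 137\right) 95 = \left(\left(-8 + \frac{3}{2}\right) - 137\right) 95 = \left(- \frac{13}{2} - 137\right) 95 = \left(- \frac{287}{2}\right) 95 = - \frac{27265}{2}$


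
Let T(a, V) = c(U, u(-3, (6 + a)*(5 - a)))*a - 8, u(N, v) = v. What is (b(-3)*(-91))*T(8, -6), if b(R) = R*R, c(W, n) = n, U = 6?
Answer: 281736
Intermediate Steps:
T(a, V) = -8 + a*(5 - a)*(6 + a) (T(a, V) = ((6 + a)*(5 - a))*a - 8 = ((5 - a)*(6 + a))*a - 8 = a*(5 - a)*(6 + a) - 8 = -8 + a*(5 - a)*(6 + a))
b(R) = R²
(b(-3)*(-91))*T(8, -6) = ((-3)²*(-91))*(-8 - 1*8*(-30 + 8 + 8²)) = (9*(-91))*(-8 - 1*8*(-30 + 8 + 64)) = -819*(-8 - 1*8*42) = -819*(-8 - 336) = -819*(-344) = 281736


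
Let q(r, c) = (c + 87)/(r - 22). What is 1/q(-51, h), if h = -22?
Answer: -73/65 ≈ -1.1231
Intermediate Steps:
q(r, c) = (87 + c)/(-22 + r)
1/q(-51, h) = 1/((87 - 22)/(-22 - 51)) = 1/(65/(-73)) = 1/(-1/73*65) = 1/(-65/73) = -73/65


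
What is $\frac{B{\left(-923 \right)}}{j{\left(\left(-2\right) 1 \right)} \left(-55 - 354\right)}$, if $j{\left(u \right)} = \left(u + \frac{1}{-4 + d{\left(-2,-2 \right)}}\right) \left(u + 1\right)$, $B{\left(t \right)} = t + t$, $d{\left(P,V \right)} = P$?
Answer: $\frac{852}{409} \approx 2.0831$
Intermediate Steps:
$B{\left(t \right)} = 2 t$
$j{\left(u \right)} = \left(1 + u\right) \left(- \frac{1}{6} + u\right)$ ($j{\left(u \right)} = \left(u + \frac{1}{-4 - 2}\right) \left(u + 1\right) = \left(u + \frac{1}{-6}\right) \left(1 + u\right) = \left(u - \frac{1}{6}\right) \left(1 + u\right) = \left(- \frac{1}{6} + u\right) \left(1 + u\right) = \left(1 + u\right) \left(- \frac{1}{6} + u\right)$)
$\frac{B{\left(-923 \right)}}{j{\left(\left(-2\right) 1 \right)} \left(-55 - 354\right)} = \frac{2 \left(-923\right)}{\left(- \frac{1}{6} + \left(\left(-2\right) 1\right)^{2} + \frac{5 \left(\left(-2\right) 1\right)}{6}\right) \left(-55 - 354\right)} = - \frac{1846}{\left(- \frac{1}{6} + \left(-2\right)^{2} + \frac{5}{6} \left(-2\right)\right) \left(-409\right)} = - \frac{1846}{\left(- \frac{1}{6} + 4 - \frac{5}{3}\right) \left(-409\right)} = - \frac{1846}{\frac{13}{6} \left(-409\right)} = - \frac{1846}{- \frac{5317}{6}} = \left(-1846\right) \left(- \frac{6}{5317}\right) = \frac{852}{409}$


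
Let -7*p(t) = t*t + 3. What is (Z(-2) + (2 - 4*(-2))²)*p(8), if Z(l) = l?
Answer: -938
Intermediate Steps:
p(t) = -3/7 - t²/7 (p(t) = -(t*t + 3)/7 = -(t² + 3)/7 = -(3 + t²)/7 = -3/7 - t²/7)
(Z(-2) + (2 - 4*(-2))²)*p(8) = (-2 + (2 - 4*(-2))²)*(-3/7 - ⅐*8²) = (-2 + (2 + 8)²)*(-3/7 - ⅐*64) = (-2 + 10²)*(-3/7 - 64/7) = (-2 + 100)*(-67/7) = 98*(-67/7) = -938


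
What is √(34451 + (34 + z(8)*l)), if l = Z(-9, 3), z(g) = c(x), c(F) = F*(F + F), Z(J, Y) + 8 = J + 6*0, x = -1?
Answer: √34451 ≈ 185.61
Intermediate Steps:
Z(J, Y) = -8 + J (Z(J, Y) = -8 + (J + 6*0) = -8 + (J + 0) = -8 + J)
c(F) = 2*F² (c(F) = F*(2*F) = 2*F²)
z(g) = 2 (z(g) = 2*(-1)² = 2*1 = 2)
l = -17 (l = -8 - 9 = -17)
√(34451 + (34 + z(8)*l)) = √(34451 + (34 + 2*(-17))) = √(34451 + (34 - 34)) = √(34451 + 0) = √34451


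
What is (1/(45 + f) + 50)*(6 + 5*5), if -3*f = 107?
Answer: 43493/28 ≈ 1553.3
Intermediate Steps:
f = -107/3 (f = -⅓*107 = -107/3 ≈ -35.667)
(1/(45 + f) + 50)*(6 + 5*5) = (1/(45 - 107/3) + 50)*(6 + 5*5) = (1/(28/3) + 50)*(6 + 25) = (3/28 + 50)*31 = (1403/28)*31 = 43493/28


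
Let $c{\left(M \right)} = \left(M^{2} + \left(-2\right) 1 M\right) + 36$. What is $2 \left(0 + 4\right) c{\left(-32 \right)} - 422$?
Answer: $8570$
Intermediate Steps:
$c{\left(M \right)} = 36 + M^{2} - 2 M$ ($c{\left(M \right)} = \left(M^{2} - 2 M\right) + 36 = 36 + M^{2} - 2 M$)
$2 \left(0 + 4\right) c{\left(-32 \right)} - 422 = 2 \left(0 + 4\right) \left(36 + \left(-32\right)^{2} - -64\right) - 422 = 2 \cdot 4 \left(36 + 1024 + 64\right) - 422 = 8 \cdot 1124 - 422 = 8992 - 422 = 8570$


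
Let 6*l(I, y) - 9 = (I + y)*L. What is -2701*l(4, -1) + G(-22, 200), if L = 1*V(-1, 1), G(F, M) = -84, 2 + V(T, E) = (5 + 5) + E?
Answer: -16290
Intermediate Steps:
V(T, E) = 8 + E (V(T, E) = -2 + ((5 + 5) + E) = -2 + (10 + E) = 8 + E)
L = 9 (L = 1*(8 + 1) = 1*9 = 9)
l(I, y) = 3/2 + 3*I/2 + 3*y/2 (l(I, y) = 3/2 + ((I + y)*9)/6 = 3/2 + (9*I + 9*y)/6 = 3/2 + (3*I/2 + 3*y/2) = 3/2 + 3*I/2 + 3*y/2)
-2701*l(4, -1) + G(-22, 200) = -2701*(3/2 + (3/2)*4 + (3/2)*(-1)) - 84 = -2701*(3/2 + 6 - 3/2) - 84 = -2701*6 - 84 = -16206 - 84 = -16290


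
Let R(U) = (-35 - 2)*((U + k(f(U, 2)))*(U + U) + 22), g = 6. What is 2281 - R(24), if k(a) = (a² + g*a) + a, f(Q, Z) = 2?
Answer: 77687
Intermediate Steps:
k(a) = a² + 7*a (k(a) = (a² + 6*a) + a = a² + 7*a)
R(U) = -814 - 74*U*(18 + U) (R(U) = (-35 - 2)*((U + 2*(7 + 2))*(U + U) + 22) = -37*((U + 2*9)*(2*U) + 22) = -37*((U + 18)*(2*U) + 22) = -37*((18 + U)*(2*U) + 22) = -37*(2*U*(18 + U) + 22) = -37*(22 + 2*U*(18 + U)) = -814 - 74*U*(18 + U))
2281 - R(24) = 2281 - (-814 - 1332*24 - 74*24²) = 2281 - (-814 - 31968 - 74*576) = 2281 - (-814 - 31968 - 42624) = 2281 - 1*(-75406) = 2281 + 75406 = 77687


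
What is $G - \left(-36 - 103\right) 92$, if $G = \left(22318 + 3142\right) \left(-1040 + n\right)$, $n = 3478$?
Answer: $62084268$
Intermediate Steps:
$G = 62071480$ ($G = \left(22318 + 3142\right) \left(-1040 + 3478\right) = 25460 \cdot 2438 = 62071480$)
$G - \left(-36 - 103\right) 92 = 62071480 - \left(-36 - 103\right) 92 = 62071480 - \left(-139\right) 92 = 62071480 - -12788 = 62071480 + 12788 = 62084268$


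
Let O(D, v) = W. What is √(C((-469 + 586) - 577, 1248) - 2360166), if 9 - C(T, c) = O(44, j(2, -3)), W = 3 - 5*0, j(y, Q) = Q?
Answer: 12*I*√16390 ≈ 1536.3*I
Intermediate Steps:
W = 3 (W = 3 + 0 = 3)
O(D, v) = 3
C(T, c) = 6 (C(T, c) = 9 - 1*3 = 9 - 3 = 6)
√(C((-469 + 586) - 577, 1248) - 2360166) = √(6 - 2360166) = √(-2360160) = 12*I*√16390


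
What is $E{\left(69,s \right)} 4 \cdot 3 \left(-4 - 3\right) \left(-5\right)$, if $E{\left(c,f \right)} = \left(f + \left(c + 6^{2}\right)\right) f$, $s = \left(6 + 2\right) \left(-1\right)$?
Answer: $-325920$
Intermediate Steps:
$s = -8$ ($s = 8 \left(-1\right) = -8$)
$E{\left(c,f \right)} = f \left(36 + c + f\right)$ ($E{\left(c,f \right)} = \left(f + \left(c + 36\right)\right) f = \left(f + \left(36 + c\right)\right) f = \left(36 + c + f\right) f = f \left(36 + c + f\right)$)
$E{\left(69,s \right)} 4 \cdot 3 \left(-4 - 3\right) \left(-5\right) = - 8 \left(36 + 69 - 8\right) 4 \cdot 3 \left(-4 - 3\right) \left(-5\right) = \left(-8\right) 97 \cdot 12 \left(\left(-7\right) \left(-5\right)\right) = - 776 \cdot 12 \cdot 35 = \left(-776\right) 420 = -325920$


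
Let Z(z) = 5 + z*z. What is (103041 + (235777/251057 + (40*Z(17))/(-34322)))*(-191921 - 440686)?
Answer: -280841638639813312758/4308389177 ≈ -6.5185e+10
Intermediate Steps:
Z(z) = 5 + z**2
(103041 + (235777/251057 + (40*Z(17))/(-34322)))*(-191921 - 440686) = (103041 + (235777/251057 + (40*(5 + 17**2))/(-34322)))*(-191921 - 440686) = (103041 + (235777*(1/251057) + (40*(5 + 289))*(-1/34322)))*(-632607) = (103041 + (235777/251057 + (40*294)*(-1/34322)))*(-632607) = (103041 + (235777/251057 + 11760*(-1/34322)))*(-632607) = (103041 + (235777/251057 - 5880/17161))*(-632607) = (103041 + 2569953937/4308389177)*(-632607) = (443943299141194/4308389177)*(-632607) = -280841638639813312758/4308389177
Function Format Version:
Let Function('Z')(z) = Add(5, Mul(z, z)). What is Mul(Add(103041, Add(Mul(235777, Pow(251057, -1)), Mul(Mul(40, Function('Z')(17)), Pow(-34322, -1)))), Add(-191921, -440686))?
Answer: Rational(-280841638639813312758, 4308389177) ≈ -6.5185e+10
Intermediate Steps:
Function('Z')(z) = Add(5, Pow(z, 2))
Mul(Add(103041, Add(Mul(235777, Pow(251057, -1)), Mul(Mul(40, Function('Z')(17)), Pow(-34322, -1)))), Add(-191921, -440686)) = Mul(Add(103041, Add(Mul(235777, Pow(251057, -1)), Mul(Mul(40, Add(5, Pow(17, 2))), Pow(-34322, -1)))), Add(-191921, -440686)) = Mul(Add(103041, Add(Mul(235777, Rational(1, 251057)), Mul(Mul(40, Add(5, 289)), Rational(-1, 34322)))), -632607) = Mul(Add(103041, Add(Rational(235777, 251057), Mul(Mul(40, 294), Rational(-1, 34322)))), -632607) = Mul(Add(103041, Add(Rational(235777, 251057), Mul(11760, Rational(-1, 34322)))), -632607) = Mul(Add(103041, Add(Rational(235777, 251057), Rational(-5880, 17161))), -632607) = Mul(Add(103041, Rational(2569953937, 4308389177)), -632607) = Mul(Rational(443943299141194, 4308389177), -632607) = Rational(-280841638639813312758, 4308389177)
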